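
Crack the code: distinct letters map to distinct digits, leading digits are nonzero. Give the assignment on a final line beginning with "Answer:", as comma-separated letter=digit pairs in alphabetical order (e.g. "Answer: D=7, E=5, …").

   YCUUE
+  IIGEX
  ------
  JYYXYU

Step 1. [col 1: E + X ≡ U (mod 10)] column 1 (E + X ≡ U (mod 10), carry-in 0) doesn't pin X yet; pick X=8 and continue, so X=8.
Step 2. [col 1: E + X ≡ U (mod 10)] column 1 (E + X ≡ U (mod 10), carry-in 0) doesn't pin E yet; pick E=7 and continue ⇒ E=7.
Step 3. [J] J is the leading digit of a 6-digit sum of two 5-digit numbers; the final carry is exactly 1 ⇒ J=1.
Step 4. [col 1: E + X ≡ U (mod 10)] column 1 reads E+X+carry(0)=U with E=7, X=8; with digits 1,7,8 already taken and all letters distinct, the only value for U is 5, so U=5.
Step 5. [col 2: U + E ≡ Y (mod 10)] from column 2 (U=5, E=7, carry-in 1, digits 1,5,7,8 already taken and all letters distinct): Y must equal 3. So Y=3.
Step 6. [col 3: U + G ≡ X (mod 10)] column 3: given U=5, X=8, carry-in 1, and digits 1,3,5,7,8 already taken and all letters distinct, U+G≡X (mod 10) forces G=2 ⇒ G=2.
Step 7. [col 4: C + I ≡ Y (mod 10)] column 4 (C + I ≡ Y (mod 10), carry-in 0) doesn't pin C yet; pick C=4 and continue, so C=4.
Step 8. [col 4: C + I ≡ Y (mod 10)] column 4 reads C+I+carry(0)=Y with C=4, Y=3; with digits 1,2,3,4,5,7,8 already taken and all letters distinct, the only value for I is 9. So I=9.

Answer: C=4, E=7, G=2, I=9, J=1, U=5, X=8, Y=3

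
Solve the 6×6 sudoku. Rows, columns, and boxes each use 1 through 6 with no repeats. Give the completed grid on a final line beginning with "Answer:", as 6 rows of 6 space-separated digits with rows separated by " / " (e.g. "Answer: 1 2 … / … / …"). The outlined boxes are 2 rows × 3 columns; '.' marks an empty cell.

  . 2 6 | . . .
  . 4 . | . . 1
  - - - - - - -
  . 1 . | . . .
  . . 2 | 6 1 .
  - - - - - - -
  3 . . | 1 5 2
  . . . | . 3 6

Step 1. [r2c1∈{5}] r2c1 has the single candidate 5, so r2c1=5.
Step 2. [r4c1∈{4}] r4c1 has the single candidate 4 ⇒ r4c1=4.
Step 3. [r6c4∈{4}] nothing but 4 survives at r6c4. So r6c4=4.
Step 4. [r4c2∈{3,5}] col 2 places 3 nowhere but r4c2, so r4c2=3.
Step 5. [r4c6∈{5}] nothing but 5 survives at r4c6. So r4c6=5.
Step 6. [r6c3∈{1,5}] across col 3, 1 lands solely at r6c3, so r6c3=1.
Step 7. [r1c5∈{4}] nothing but 4 survives at r1c5 ⇒ r1c5=4.
Step 8. [r1c6∈{3}] nothing but 3 survives at r1c6 ⇒ r1c6=3.
Step 9. [r2c4∈{2}] only 2 remains possible at r2c4. So r2c4=2.
Step 10. [r3c4∈{3}] r3c4's peers cover all but 3 ⇒ r3c4=3.
Step 11. [r5c2∈{6}] r5c2 is down to just 6. So r5c2=6.
Step 12. [r2c5∈{6}] only 6 remains possible at r2c5. So r2c5=6.
Step 13. [r1c1∈{1}] r1c1's peers cover all but 1. So r1c1=1.
Step 14. [r3c1∈{6}] only 6 remains possible at r3c1, so r3c1=6.
Step 15. [r3c6∈{4}] nothing but 4 survives at r3c6, so r3c6=4.
Step 16. [r6c2∈{5}] only 5 remains possible at r6c2, so r6c2=5.
Step 17. [r1c4∈{5}] r1c4's peers cover all but 5, so r1c4=5.
Step 18. [r5c3∈{4}] r5c3 has the single candidate 4, so r5c3=4.
Step 19. [r3c3∈{5}] nothing but 5 survives at r3c3, so r3c3=5.
Step 20. [r3c5∈{2}] r3c5 has the single candidate 2, so r3c5=2.
Step 21. [r2c3∈{3}] r2c3 is down to just 3 ⇒ r2c3=3.
Step 22. [r6c1∈{2}] nothing but 2 survives at r6c1, so r6c1=2.

Answer: 1 2 6 5 4 3 / 5 4 3 2 6 1 / 6 1 5 3 2 4 / 4 3 2 6 1 5 / 3 6 4 1 5 2 / 2 5 1 4 3 6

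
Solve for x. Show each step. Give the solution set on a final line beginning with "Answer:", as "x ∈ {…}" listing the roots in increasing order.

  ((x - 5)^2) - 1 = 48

Step 1. [((x - 5)^2) - 1 = 48] the outer -1 inverts by adding 1 ⇒ sub: (x - 5)^2 = 49.
Step 2. [(x - 5)^2 = 49] 49 ≥ 0, LHS is (·)² — take ±√ ⇒ sqrt: x - 5 = 7 or -7.
Step 3. [x - 5 = 7 or -7] the outer -5 inverts by adding 5, so sub: x = 12 or -2.

Answer: x ∈ {-2, 12}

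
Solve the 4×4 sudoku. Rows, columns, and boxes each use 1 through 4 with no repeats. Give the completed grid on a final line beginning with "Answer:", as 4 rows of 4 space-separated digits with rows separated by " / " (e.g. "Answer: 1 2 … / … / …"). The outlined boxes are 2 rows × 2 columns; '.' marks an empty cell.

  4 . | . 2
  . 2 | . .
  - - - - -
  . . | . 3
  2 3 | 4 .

Step 1. [r1c2∈{1}] nothing but 1 survives at r1c2, so r1c2=1.
Step 2. [r4c4∈{1}] r4c4's peers cover all but 1, so r4c4=1.
Step 3. [r2c1∈{3}] r2c1's peers cover all but 3. So r2c1=3.
Step 4. [r1c3∈{3}] only 3 remains possible at r1c3, so r1c3=3.
Step 5. [r3c2∈{4}] r3c2 is down to just 4, so r3c2=4.
Step 6. [r2c4∈{4}] r2c4 is down to just 4, so r2c4=4.
Step 7. [r3c3∈{2}] only 2 remains possible at r3c3 ⇒ r3c3=2.
Step 8. [r3c1∈{1}] r3c1 has the single candidate 1, so r3c1=1.
Step 9. [r2c3∈{1}] r2c3 has the single candidate 1 ⇒ r2c3=1.

Answer: 4 1 3 2 / 3 2 1 4 / 1 4 2 3 / 2 3 4 1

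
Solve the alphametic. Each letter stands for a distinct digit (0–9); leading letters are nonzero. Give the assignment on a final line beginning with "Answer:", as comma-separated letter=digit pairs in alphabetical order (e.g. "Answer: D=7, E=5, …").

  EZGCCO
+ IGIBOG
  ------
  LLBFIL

Step 1. [col 1: O + G ≡ L (mod 10)] no forcing yet in column 1 (carry-in 0); L=8 is free and consistent — try it ⇒ L=8.
Step 2. [col 1: O + G ≡ L (mod 10)] no forcing yet in column 1 (carry-in 0); G=7 is free and consistent — try it, so G=7.
Step 3. [col 1: O + G ≡ L (mod 10)] in column 1 we have O+G≡L with carry-in 0; given G=7, L=8 and digits 7,8 already taken and all letters distinct, that pins O to 1, so O=1.
Step 4. [col 2: C + O ≡ I (mod 10)] C=4 is one option consistent with column 2 (C + O ≡ I (mod 10), carry-in 0) — take it ⇒ C=4.
Step 5. [col 2: C + O ≡ I (mod 10)] in column 2 we have C+O≡I with carry-in 0; given C=4, O=1 and digits 1,4,7,8 already taken and all letters distinct, that pins I to 5, so I=5.
Step 6. [col 3: C + B ≡ F (mod 10)] B=2 is one option consistent with column 3 (C + B ≡ F (mod 10), carry-in 0) — take it, so B=2.
Step 7. [col 3: C + B ≡ F (mod 10)] column 3: given C=4, B=2, carry-in 0, and digits 1,2,4,5,7,8 already taken and all letters distinct, C+B≡F (mod 10) forces F=6 ⇒ F=6.
Step 8. [col 5: Z + G ≡ L (mod 10)] in column 5 we have Z+G≡L with carry-in 1; given G=7, L=8 and digits 1,2,4,5,6,7,8 already taken and all letters distinct, that pins Z to 0 ⇒ Z=0.
Step 9. [col 6: E + I ≡ L (mod 10)] from column 6 (I=5, L=8, carry-in 0, digits 0,1,2,4,5,6,7,8 already taken and all letters distinct): E must equal 3. So E=3.

Answer: B=2, C=4, E=3, F=6, G=7, I=5, L=8, O=1, Z=0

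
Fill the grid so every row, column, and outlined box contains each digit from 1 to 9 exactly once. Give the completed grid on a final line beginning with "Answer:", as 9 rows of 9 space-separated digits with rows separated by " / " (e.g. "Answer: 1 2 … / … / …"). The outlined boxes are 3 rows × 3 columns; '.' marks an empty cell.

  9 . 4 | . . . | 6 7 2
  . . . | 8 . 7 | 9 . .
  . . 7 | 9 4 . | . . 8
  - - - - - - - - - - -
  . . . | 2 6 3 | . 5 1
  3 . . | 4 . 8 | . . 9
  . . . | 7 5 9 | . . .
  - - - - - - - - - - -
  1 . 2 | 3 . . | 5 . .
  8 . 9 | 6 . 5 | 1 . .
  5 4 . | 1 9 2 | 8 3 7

Step 1. [r2c3∈{1,3,5,6}] in col 3, 3 fits only at r2c3. So r2c3=3.
Step 2. [r3c2∈{1,2,5,6}] 5 has one home in row 3: r3c2 ⇒ r3c2=5.
Step 3. [r8c9∈{4}] r8c9's peers cover all but 4 ⇒ r8c9=4.
Step 4. [r6c8∈{2,4,6,8}] r6c8 is the only open cell in col 8 admitting 8. So r6c8=8.
Step 5. [r5c5∈{1}] only 1 remains possible at r5c5 ⇒ r5c5=1.
Step 6. [r3c1∈{2,6}] 2 has one home in row 3: r3c1, so r3c1=2.
Step 7. [r4c1∈{4,7}] r4c1 is the only open cell in col 1 admitting 7. So r4c1=7.
Step 8. [r9c3∈{6}] nothing but 6 survives at r9c3. So r9c3=6.
Step 9. [r6c1∈{4,6}] across col 1, 4 lands solely at r6c1 ⇒ r6c1=4.
Step 10. [r3c8∈{1}] r3c8 has the single candidate 1 ⇒ r3c8=1.
Step 11. [r2c2∈{1,6}] 1 has one home in row 2: r2c2, so r2c2=1.
Step 12. [r7c9∈{6}] r7c9 is down to just 6, so r7c9=6.
Step 13. [r6c2∈{2,6}] 6 has one home in row 6: r6c2 ⇒ r6c2=6.
Step 14. [r6c7∈{2,3}] in row 6, 2 fits only at r6c7 ⇒ r6c7=2.
Step 15. [r8c5∈{7}] r8c5 is down to just 7. So r8c5=7.
Step 16. [r4c2∈{8,9}] row 4 places 9 nowhere but r4c2 ⇒ r4c2=9.
Step 17. [r2c1∈{6}] nothing but 6 survives at r2c1 ⇒ r2c1=6.
Step 18. [r3c7∈{3}] r3c7's peers cover all but 3, so r3c7=3.
Step 19. [r7c6∈{4}] nothing but 4 survives at r7c6 ⇒ r7c6=4.
Step 20. [r7c2∈{7}] r7c2 has the single candidate 7 ⇒ r7c2=7.
Step 21. [r5c8∈{6}] r5c8 is down to just 6. So r5c8=6.
Step 22. [r2c9∈{5}] only 5 remains possible at r2c9 ⇒ r2c9=5.
Step 23. [r7c8∈{9}] nothing but 9 survives at r7c8, so r7c8=9.
Step 24. [r6c9∈{3}] only 3 remains possible at r6c9 ⇒ r6c9=3.
Step 25. [r5c7∈{7}] only 7 remains possible at r5c7, so r5c7=7.
Step 26. [r8c2∈{3}] only 3 remains possible at r8c2 ⇒ r8c2=3.
Step 27. [r2c5∈{2}] r2c5 has the single candidate 2. So r2c5=2.
Step 28. [r3c6∈{6}] r3c6's peers cover all but 6 ⇒ r3c6=6.
Step 29. [r7c5∈{8}] nothing but 8 survives at r7c5, so r7c5=8.
Step 30. [r1c2∈{8}] r1c2's peers cover all but 8. So r1c2=8.
Step 31. [r1c5∈{3}] r1c5 is down to just 3. So r1c5=3.
Step 32. [r6c3∈{1}] r6c3's peers cover all but 1, so r6c3=1.
Step 33. [r5c3∈{5}] r5c3 has the single candidate 5. So r5c3=5.
Step 34. [r8c8∈{2}] r8c8 is down to just 2 ⇒ r8c8=2.
Step 35. [r2c8∈{4}] r2c8 has the single candidate 4 ⇒ r2c8=4.
Step 36. [r5c2∈{2}] r5c2 has the single candidate 2, so r5c2=2.
Step 37. [r4c3∈{8}] r4c3's peers cover all but 8. So r4c3=8.
Step 38. [r1c4∈{5}] r1c4 is down to just 5, so r1c4=5.
Step 39. [r4c7∈{4}] only 4 remains possible at r4c7, so r4c7=4.
Step 40. [r1c6∈{1}] nothing but 1 survives at r1c6. So r1c6=1.

Answer: 9 8 4 5 3 1 6 7 2 / 6 1 3 8 2 7 9 4 5 / 2 5 7 9 4 6 3 1 8 / 7 9 8 2 6 3 4 5 1 / 3 2 5 4 1 8 7 6 9 / 4 6 1 7 5 9 2 8 3 / 1 7 2 3 8 4 5 9 6 / 8 3 9 6 7 5 1 2 4 / 5 4 6 1 9 2 8 3 7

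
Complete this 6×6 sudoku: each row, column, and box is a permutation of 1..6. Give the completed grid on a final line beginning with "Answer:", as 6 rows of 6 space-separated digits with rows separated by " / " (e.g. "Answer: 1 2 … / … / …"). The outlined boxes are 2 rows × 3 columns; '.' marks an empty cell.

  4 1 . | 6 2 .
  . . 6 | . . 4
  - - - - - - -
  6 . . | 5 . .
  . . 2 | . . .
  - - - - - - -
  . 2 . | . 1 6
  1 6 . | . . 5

Step 1. [r1c6∈{3}] r1c6's peers cover all but 3, so r1c6=3.
Step 2. [r1c3∈{5}] only 5 remains possible at r1c3, so r1c3=5.
Step 3. [r3c3∈{1,3,4}] r3c3 is the only open cell in col 3 admitting 1 ⇒ r3c3=1.
Step 4. [r2c2∈{3}] only 3 remains possible at r2c2, so r2c2=3.
Step 5. [r4c1∈{3,5}] box 3 places 3 nowhere but r4c1, so r4c1=3.
Step 6. [r3c5∈{3,4}] 3 has one home in row 3: r3c5. So r3c5=3.
Step 7. [r6c5∈{4}] nothing but 4 survives at r6c5, so r6c5=4.
Step 8. [r4c4∈{1,4}] in col 4, 4 fits only at r4c4 ⇒ r4c4=4.
Step 9. [r6c3∈{3}] r6c3 has the single candidate 3. So r6c3=3.
Step 10. [r4c2∈{5}] only 5 remains possible at r4c2, so r4c2=5.
Step 11. [r5c4∈{3}] r5c4 has the single candidate 3 ⇒ r5c4=3.
Step 12. [r6c4∈{2}] r6c4 is down to just 2. So r6c4=2.
Step 13. [r5c3∈{4}] only 4 remains possible at r5c3 ⇒ r5c3=4.
Step 14. [r5c1∈{5}] r5c1 is down to just 5. So r5c1=5.
Step 15. [r2c4∈{1}] nothing but 1 survives at r2c4 ⇒ r2c4=1.
Step 16. [r2c1∈{2}] nothing but 2 survives at r2c1. So r2c1=2.
Step 17. [r3c2∈{4}] r3c2 has the single candidate 4. So r3c2=4.
Step 18. [r2c5∈{5}] r2c5 has the single candidate 5. So r2c5=5.
Step 19. [r4c6∈{1}] r4c6 has the single candidate 1 ⇒ r4c6=1.
Step 20. [r3c6∈{2}] nothing but 2 survives at r3c6. So r3c6=2.
Step 21. [r4c5∈{6}] r4c5's peers cover all but 6, so r4c5=6.

Answer: 4 1 5 6 2 3 / 2 3 6 1 5 4 / 6 4 1 5 3 2 / 3 5 2 4 6 1 / 5 2 4 3 1 6 / 1 6 3 2 4 5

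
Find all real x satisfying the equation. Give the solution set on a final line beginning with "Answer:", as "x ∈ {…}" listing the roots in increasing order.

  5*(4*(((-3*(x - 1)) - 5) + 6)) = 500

Step 1. [5*(4*(((-3*(x - 1)) - 5) + 6)) = 500] 5 out front; divide by 5. So div: 4*(((-3*(x - 1)) - 5) + 6) = 100.
Step 2. [4*(((-3*(x - 1)) - 5) + 6) = 100] LHS = 4·(…); ÷4 both sides ⇒ div: ((-3*(x - 1)) - 5) + 6 = 25.
Step 3. [((-3*(x - 1)) - 5) + 6 = 25] the outer +6 inverts by subtracting 6, so sub: (-3*(x - 1)) - 5 = 19.
Step 4. [(-3*(x - 1)) - 5 = 19] the outer -5 inverts by adding 5 ⇒ sub: -3*(x - 1) = 24.
Step 5. [-3*(x - 1) = 24] -3·(inner) — divide through by -3 ⇒ div: x - 1 = -8.
Step 6. [x - 1 = -8] the outer -1 inverts by adding 1 ⇒ sub: x = -7.

Answer: x ∈ {-7}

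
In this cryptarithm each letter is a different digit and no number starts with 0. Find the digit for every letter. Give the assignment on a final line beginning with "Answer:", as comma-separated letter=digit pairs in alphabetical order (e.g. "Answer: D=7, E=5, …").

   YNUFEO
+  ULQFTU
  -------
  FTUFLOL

Step 1. [col 1: O + U ≡ L (mod 10)] column 1 (O + U ≡ L (mod 10), carry-in 0) doesn't pin O yet; pick O=4 and continue, so O=4.
Step 2. [col 1: O + U ≡ L (mod 10)] several values work for L in column 1 (O + U ≡ L (mod 10), carry-in 0); try L=3 ⇒ L=3.
Step 3. [F] adding two 6-digit numbers gives at most 6+1 digits, and here it does — F is that final carry and must be 1, so F=1.
Step 4. [col 1: O + U ≡ L (mod 10)] from column 1 (O=4, L=3, carry-in 0, digits 1,3,4 already taken and all letters distinct): U must equal 9, so U=9.
Step 5. [col 2: E + T ≡ O (mod 10)] T=7 is one option consistent with column 2 (E + T ≡ O (mod 10), carry-in 1) — take it ⇒ T=7.
Step 6. [col 2: E + T ≡ O (mod 10)] column 2: given T=7, O=4, carry-in 1, and digits 1,3,4,7,9 already taken and all letters distinct, E+T≡O (mod 10) forces E=6, so E=6.
Step 7. [col 4: U + Q ≡ F (mod 10)] from column 4 (U=9, F=1, carry-in 0, digits 1,3,4,6,7,9 already taken and all letters distinct): Q must equal 2 ⇒ Q=2.
Step 8. [col 5: N + L ≡ U (mod 10)] in column 5 we have N+L≡U with carry-in 1; given L=3, U=9 and digits 1,2,3,4,6,7,9 already taken and all letters distinct, that pins N to 5. So N=5.
Step 9. [col 6: Y + U ≡ T (mod 10)] from column 6 (U=9, T=7, carry-in 0, digits 1,2,3,4,5,6,7,9 already taken and all letters distinct): Y must equal 8 ⇒ Y=8.

Answer: E=6, F=1, L=3, N=5, O=4, Q=2, T=7, U=9, Y=8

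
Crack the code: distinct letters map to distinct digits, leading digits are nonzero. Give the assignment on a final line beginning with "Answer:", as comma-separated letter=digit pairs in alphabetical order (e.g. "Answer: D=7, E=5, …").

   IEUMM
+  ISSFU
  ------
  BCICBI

Step 1. [B] adding two 5-digit numbers gives at most 5+1 digits, and here it does — B is that final carry and must be 1, so B=1.
Step 2. [col 1: M + U ≡ I (mod 10)] several values work for I in column 1 (M + U ≡ I (mod 10), carry-in 0); try I=6, so I=6.
Step 3. [col 1: M + U ≡ I (mod 10)] no forcing yet in column 1 (carry-in 0); M=2 is free and consistent — try it. So M=2.
Step 4. [col 1: M + U ≡ I (mod 10)] from column 1 (M=2, I=6, carry-in 0, digits 1,2,6 already taken and all letters distinct): U must equal 4, so U=4.
Step 5. [col 2: M + F ≡ B (mod 10)] column 2: given M=2, B=1, carry-in 0, and digits 1,2,4,6 already taken and all letters distinct, M+F≡B (mod 10) forces F=9. So F=9.
Step 6. [col 3: U + S ≡ C (mod 10)] column 3 (U + S ≡ C (mod 10), carry-in 1) doesn't pin C yet; pick C=3 and continue, so C=3.
Step 7. [col 3: U + S ≡ C (mod 10)] column 3 reads U+S+carry(1)=C with U=4, C=3; with digits 1,2,3,4,6,9 already taken and all letters distinct, the only value for S is 8, so S=8.
Step 8. [col 4: E + S ≡ I (mod 10)] from column 4 (S=8, I=6, carry-in 1, digits 1,2,3,4,6,8,9 already taken and all letters distinct): E must equal 7 ⇒ E=7.

Answer: B=1, C=3, E=7, F=9, I=6, M=2, S=8, U=4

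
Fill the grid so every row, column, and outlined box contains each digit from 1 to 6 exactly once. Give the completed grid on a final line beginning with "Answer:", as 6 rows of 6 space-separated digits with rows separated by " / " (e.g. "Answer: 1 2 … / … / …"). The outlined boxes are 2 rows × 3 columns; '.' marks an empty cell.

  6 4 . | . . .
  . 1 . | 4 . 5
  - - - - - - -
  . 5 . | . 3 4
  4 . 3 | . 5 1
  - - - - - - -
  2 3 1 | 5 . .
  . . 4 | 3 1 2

Step 1. [r1c5∈{2}] r1c5's peers cover all but 2. So r1c5=2.
Step 2. [r3c3∈{2,6}] 6 has one home in col 3: r3c3, so r3c3=6.
Step 3. [r3c4∈{2}] r3c4 is down to just 2. So r3c4=2.
Step 4. [r5c5∈{4,6}] in row 5, 4 fits only at r5c5. So r5c5=4.
Step 5. [r3c1∈{1}] nothing but 1 survives at r3c1. So r3c1=1.
Step 6. [r4c2∈{2}] only 2 remains possible at r4c2 ⇒ r4c2=2.
Step 7. [r6c2∈{6}] r6c2 is down to just 6. So r6c2=6.
Step 8. [r1c6∈{3}] r1c6 is down to just 3. So r1c6=3.
Step 9. [r6c1∈{5}] r6c1 is down to just 5 ⇒ r6c1=5.
Step 10. [r2c1∈{3}] r2c1 is down to just 3. So r2c1=3.
Step 11. [r2c3∈{2}] r2c3 has the single candidate 2. So r2c3=2.
Step 12. [r2c5∈{6}] nothing but 6 survives at r2c5, so r2c5=6.
Step 13. [r1c4∈{1}] nothing but 1 survives at r1c4, so r1c4=1.
Step 14. [r5c6∈{6}] nothing but 6 survives at r5c6 ⇒ r5c6=6.
Step 15. [r1c3∈{5}] r1c3 has the single candidate 5 ⇒ r1c3=5.
Step 16. [r4c4∈{6}] nothing but 6 survives at r4c4. So r4c4=6.

Answer: 6 4 5 1 2 3 / 3 1 2 4 6 5 / 1 5 6 2 3 4 / 4 2 3 6 5 1 / 2 3 1 5 4 6 / 5 6 4 3 1 2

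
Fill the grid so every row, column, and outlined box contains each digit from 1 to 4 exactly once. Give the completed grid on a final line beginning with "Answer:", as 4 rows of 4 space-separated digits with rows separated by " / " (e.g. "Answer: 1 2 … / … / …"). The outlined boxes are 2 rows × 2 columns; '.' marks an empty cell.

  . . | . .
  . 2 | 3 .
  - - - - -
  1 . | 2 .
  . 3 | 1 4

Step 1. [r1c3∈{4}] r1c3's peers cover all but 4. So r1c3=4.
Step 2. [r1c2∈{1}] r1c2 has the single candidate 1, so r1c2=1.
Step 3. [r1c1∈{3}] r1c1 is down to just 3. So r1c1=3.
Step 4. [r2c4∈{1}] only 1 remains possible at r2c4. So r2c4=1.
Step 5. [r3c4∈{3}] r3c4 is down to just 3. So r3c4=3.
Step 6. [r1c4∈{2}] nothing but 2 survives at r1c4, so r1c4=2.
Step 7. [r3c2∈{4}] r3c2 is down to just 4 ⇒ r3c2=4.
Step 8. [r4c1∈{2}] only 2 remains possible at r4c1 ⇒ r4c1=2.
Step 9. [r2c1∈{4}] only 4 remains possible at r2c1, so r2c1=4.

Answer: 3 1 4 2 / 4 2 3 1 / 1 4 2 3 / 2 3 1 4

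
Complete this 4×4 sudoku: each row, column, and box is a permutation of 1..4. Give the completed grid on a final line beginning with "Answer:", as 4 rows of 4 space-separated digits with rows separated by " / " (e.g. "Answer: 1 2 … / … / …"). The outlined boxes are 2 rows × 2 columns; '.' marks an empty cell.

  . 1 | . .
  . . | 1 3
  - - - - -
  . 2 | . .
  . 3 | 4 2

Step 1. [r3c1∈{1,4}] in row 3, 4 fits only at r3c1. So r3c1=4.
Step 2. [r1c1∈{2,3}] in row 1, 3 fits only at r1c1 ⇒ r1c1=3.
Step 3. [r3c3∈{3}] nothing but 3 survives at r3c3, so r3c3=3.
Step 4. [r1c4∈{4}] r1c4 is down to just 4 ⇒ r1c4=4.
Step 5. [r1c3∈{2}] r1c3 is down to just 2 ⇒ r1c3=2.
Step 6. [r4c1∈{1}] r4c1's peers cover all but 1, so r4c1=1.
Step 7. [r2c2∈{4}] only 4 remains possible at r2c2 ⇒ r2c2=4.
Step 8. [r2c1∈{2}] r2c1 is down to just 2, so r2c1=2.
Step 9. [r3c4∈{1}] r3c4 is down to just 1, so r3c4=1.

Answer: 3 1 2 4 / 2 4 1 3 / 4 2 3 1 / 1 3 4 2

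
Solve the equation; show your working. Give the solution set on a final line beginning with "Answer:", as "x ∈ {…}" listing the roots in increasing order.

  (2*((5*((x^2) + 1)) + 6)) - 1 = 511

Step 1. [(2*((5*((x^2) + 1)) + 6)) - 1 = 511] add 1: x sits inside (… - 1). So sub: 2*((5*((x^2) + 1)) + 6) = 512.
Step 2. [2*((5*((x^2) + 1)) + 6) = 512] 2·(inner) — divide through by 2. So div: (5*((x^2) + 1)) + 6 = 256.
Step 3. [(5*((x^2) + 1)) + 6 = 256] the outer +6 inverts by subtracting 6. So sub: 5*((x^2) + 1) = 250.
Step 4. [5*((x^2) + 1) = 250] divide by the outer 5 ⇒ div: (x^2) + 1 = 50.
Step 5. [(x^2) + 1 = 50] peel the +1: subtract 1 from each side, so sub: x^2 = 49.
Step 6. [x^2 = 49] LHS squared, RHS 49 ≥ 0: apply √ (±) ⇒ sqrt: x = 7 or -7.

Answer: x ∈ {-7, 7}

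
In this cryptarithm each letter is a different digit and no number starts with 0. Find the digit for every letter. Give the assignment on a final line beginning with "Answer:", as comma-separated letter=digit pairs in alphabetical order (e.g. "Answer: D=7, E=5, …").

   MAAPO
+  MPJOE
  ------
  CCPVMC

Step 1. [col 1: O + E ≡ C (mod 10)] column 1 (O + E ≡ C (mod 10), carry-in 0) doesn't pin O yet; pick O=4 and continue ⇒ O=4.
Step 2. [col 1: O + E ≡ C (mod 10)] no forcing yet in column 1 (carry-in 0); E=7 is free and consistent — try it ⇒ E=7.
Step 3. [col 1: O + E ≡ C (mod 10)] column 1 reads O+E+carry(0)=C with O=4, E=7; with digits 4,7 already taken and all letters distinct, the only value for C is 1, so C=1.
Step 4. [col 2: P + O ≡ M (mod 10)] several values work for P in column 2 (P + O ≡ M (mod 10), carry-in 1); try P=0, so P=0.
Step 5. [col 2: P + O ≡ M (mod 10)] in column 2 we have P+O≡M with carry-in 1; given P=0, O=4 and digits 0,1,4,7 already taken and all letters distinct, that pins M to 5, so M=5.
Step 6. [col 3: A + J ≡ V (mod 10)] V=2 is one option consistent with column 3 (A + J ≡ V (mod 10), carry-in 0) — take it, so V=2.
Step 7. [col 3: A + J ≡ V (mod 10)] A=9 is one option consistent with column 3 (A + J ≡ V (mod 10), carry-in 0) — take it ⇒ A=9.
Step 8. [col 3: A + J ≡ V (mod 10)] column 3 reads A+J+carry(0)=V with A=9, V=2; with digits 0,1,2,4,5,7,9 already taken and all letters distinct, the only value for J is 3. So J=3.

Answer: A=9, C=1, E=7, J=3, M=5, O=4, P=0, V=2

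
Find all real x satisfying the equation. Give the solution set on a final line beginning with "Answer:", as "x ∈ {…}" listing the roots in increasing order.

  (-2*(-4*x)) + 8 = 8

Step 1. [(-2*(-4*x)) + 8 = 8] common factor -2 (LHS and 8) — divide through ⇒ factor: (-4*x) - 4 = -4.
Step 2. [(-4*x) - 4 = -4] -4 | LHS and -4 | -4: pull -4 out. So factor: x + 1 = 1.
Step 3. [x + 1 = 1] 1 comes off first (subtract 1) ⇒ sub: x = 0.

Answer: x ∈ {0}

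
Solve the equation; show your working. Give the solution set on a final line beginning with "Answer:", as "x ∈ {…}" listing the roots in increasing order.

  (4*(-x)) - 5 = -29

Step 1. [(4*(-x)) - 5 = -29] add 5: x sits inside (… - 5) ⇒ sub: 4*(-x) = -24.
Step 2. [4*(-x) = -24] LHS = 4·(…); ÷4 both sides ⇒ div: -x = -6.
Step 3. [-x = -6] LHS negated; negate both sides ⇒ neg: x = 6.

Answer: x ∈ {6}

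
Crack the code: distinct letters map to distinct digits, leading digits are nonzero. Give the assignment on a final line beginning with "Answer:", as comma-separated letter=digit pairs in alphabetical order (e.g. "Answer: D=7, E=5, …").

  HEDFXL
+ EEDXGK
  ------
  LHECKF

Step 1. [col 1: L + K ≡ F (mod 10)] column 1 (L + K ≡ F (mod 10), carry-in 0) doesn't pin L yet; pick L=7 and continue. So L=7.
Step 2. [col 1: L + K ≡ F (mod 10)] column 1 (L + K ≡ F (mod 10), carry-in 0) doesn't pin K yet; pick K=3 and continue, so K=3.
Step 3. [col 1: L + K ≡ F (mod 10)] column 1 reads L+K+carry(0)=F with L=7, K=3; with digits 3,7 already taken and all letters distinct, the only value for F is 0, so F=0.
Step 4. [col 2: X + G ≡ K (mod 10)] several values work for X in column 2 (X + G ≡ K (mod 10), carry-in 1); try X=8, so X=8.
Step 5. [col 2: X + G ≡ K (mod 10)] from column 2 (X=8, K=3, carry-in 1, digits 0,3,7,8 already taken and all letters distinct): G must equal 4. So G=4.
Step 6. [col 3: F + X ≡ C (mod 10)] column 3 reads F+X+carry(1)=C with F=0, X=8; with digits 0,3,4,7,8 already taken and all letters distinct, the only value for C is 9, so C=9.
Step 7. [col 4: D + D ≡ E (mod 10)] in column 4 we have D+D≡E with carry-in 0; given nothing yet and digits 0,3,4,7,8,9 already taken and all letters distinct, that pins E to 2. So E=2.
Step 8. [col 4: D + D ≡ E (mod 10)] column 4 (D + D ≡ E (mod 10), carry-in 0) doesn't pin D yet; pick D=6 and continue. So D=6.
Step 9. [col 5: E + E ≡ H (mod 10)] from column 5 (E=2, carry-in 1, digits 0,2,3,4,6,7,8,9 already taken and all letters distinct): H must equal 5 ⇒ H=5.

Answer: C=9, D=6, E=2, F=0, G=4, H=5, K=3, L=7, X=8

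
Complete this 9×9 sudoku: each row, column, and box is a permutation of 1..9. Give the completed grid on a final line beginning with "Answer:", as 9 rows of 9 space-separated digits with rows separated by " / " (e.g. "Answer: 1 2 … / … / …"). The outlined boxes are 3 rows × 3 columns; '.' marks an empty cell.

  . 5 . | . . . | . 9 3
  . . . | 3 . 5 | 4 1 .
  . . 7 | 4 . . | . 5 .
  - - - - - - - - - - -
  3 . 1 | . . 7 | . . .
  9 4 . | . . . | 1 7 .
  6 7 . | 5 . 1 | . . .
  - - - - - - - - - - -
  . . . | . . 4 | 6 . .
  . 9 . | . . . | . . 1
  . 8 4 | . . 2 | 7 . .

Step 1. [r4c2∈{2}] nothing but 2 survives at r4c2 ⇒ r4c2=2.
Step 2. [r8c3∈{2,3,5,6}] across box 7, 6 lands solely at r8c3. So r8c3=6.
Step 3. [r6c3∈{8}] nothing but 8 survives at r6c3, so r6c3=8.
Step 4. [r1c3∈{2}] r1c3 is down to just 2. So r1c3=2.
Step 5. [r1c7∈{8}] r1c7 has the single candidate 8. So r1c7=8.
Step 6. [r4c8∈{4,6,8}] across col 8, 6 lands solely at r4c8 ⇒ r4c8=6.
Step 7. [r1c6∈{6}] only 6 remains possible at r1c6 ⇒ r1c6=6.
Step 8. [r5c4∈{2,6,8}] in col 4, 2 fits only at r5c4. So r5c4=2.
Step 9. [r9c8∈{3}] r9c8's peers cover all but 3 ⇒ r9c8=3.
Step 10. [r3c7∈{2}] r3c7 has the single candidate 2, so r3c7=2.
Step 11. [r8c7∈{5}] r8c7 has the single candidate 5, so r8c7=5.
Step 12. [r9c9∈{9}] only 9 remains possible at r9c9, so r9c9=9.
Step 13. [r3c6∈{8,9}] col 6 places 9 nowhere but r3c6. So r3c6=9.
Step 14. [r3c2∈{1,3,6}] 3 has one home in row 3: r3c2, so r3c2=3.
Step 15. [r7c2∈{1}] nothing but 1 survives at r7c2, so r7c2=1.
Step 16. [r5c5∈{3,6,8}] row 5 places 6 nowhere but r5c5 ⇒ r5c5=6.
Step 17. [r9c1∈{5}] only 5 remains possible at r9c1 ⇒ r9c1=5.
Step 18. [r7c5∈{3,5,7,8,9}] across row 7, 5 lands solely at r7c5. So r7c5=5.
Step 19. [r9c5∈{1}] only 1 remains possible at r9c5, so r9c5=1.
Step 20. [r3c5∈{8}] r3c5 has the single candidate 8, so r3c5=8.
Step 21. [r4c9∈{4,5,8}] 5 has one home in row 4: r4c9 ⇒ r4c9=5.
Step 22. [r4c4∈{8,9}] 8 has one home in row 4: r4c4 ⇒ r4c4=8.
Step 23. [r8c4∈{7}] r8c4's peers cover all but 7. So r8c4=7.
Step 24. [r6c9∈{2,4}] r6c9 is the only open cell in col 9 admitting 4 ⇒ r6c9=4.
Step 25. [r7c9∈{2,8}] 2 has one home in col 9: r7c9, so r7c9=2.
Step 26. [r6c7∈{3,9}] across col 7, 3 lands solely at r6c7, so r6c7=3.
Step 27. [r8c6∈{3,8}] 8 has one home in col 6: r8c6. So r8c6=8.
Step 28. [r2c9∈{6,7}] across col 9, 7 lands solely at r2c9, so r2c9=7.
Step 29. [r4c7∈{9}] r4c7 has the single candidate 9. So r4c7=9.
Step 30. [r1c4∈{1}] r1c4 has the single candidate 1, so r1c4=1.
Step 31. [r7c1∈{7}] nothing but 7 survives at r7c1, so r7c1=7.
Step 32. [r8c5∈{3}] r8c5 is down to just 3 ⇒ r8c5=3.
Step 33. [r3c1∈{1}] r3c1 has the single candidate 1 ⇒ r3c1=1.
Step 34. [r8c8∈{4}] nothing but 4 survives at r8c8. So r8c8=4.
Step 35. [r8c1∈{2}] nothing but 2 survives at r8c1, so r8c1=2.
Step 36. [r2c1∈{8}] r2c1's peers cover all but 8, so r2c1=8.
Step 37. [r3c9∈{6}] r3c9 is down to just 6, so r3c9=6.
Step 38. [r1c1∈{4}] r1c1 is down to just 4. So r1c1=4.
Step 39. [r2c3∈{9}] r2c3's peers cover all but 9 ⇒ r2c3=9.
Step 40. [r5c6∈{3}] r5c6 has the single candidate 3, so r5c6=3.
Step 41. [r6c8∈{2}] only 2 remains possible at r6c8. So r6c8=2.
Step 42. [r7c3∈{3}] r7c3 is down to just 3 ⇒ r7c3=3.
Step 43. [r7c8∈{8}] r7c8 is down to just 8, so r7c8=8.
Step 44. [r1c5∈{7}] r1c5 has the single candidate 7 ⇒ r1c5=7.
Step 45. [r4c5∈{4}] r4c5's peers cover all but 4 ⇒ r4c5=4.
Step 46. [r2c5∈{2}] r2c5 has the single candidate 2 ⇒ r2c5=2.
Step 47. [r5c9∈{8}] r5c9's peers cover all but 8. So r5c9=8.
Step 48. [r9c4∈{6}] only 6 remains possible at r9c4. So r9c4=6.
Step 49. [r6c5∈{9}] r6c5's peers cover all but 9. So r6c5=9.
Step 50. [r5c3∈{5}] r5c3 is down to just 5, so r5c3=5.
Step 51. [r7c4∈{9}] r7c4 has the single candidate 9 ⇒ r7c4=9.
Step 52. [r2c2∈{6}] r2c2 has the single candidate 6 ⇒ r2c2=6.

Answer: 4 5 2 1 7 6 8 9 3 / 8 6 9 3 2 5 4 1 7 / 1 3 7 4 8 9 2 5 6 / 3 2 1 8 4 7 9 6 5 / 9 4 5 2 6 3 1 7 8 / 6 7 8 5 9 1 3 2 4 / 7 1 3 9 5 4 6 8 2 / 2 9 6 7 3 8 5 4 1 / 5 8 4 6 1 2 7 3 9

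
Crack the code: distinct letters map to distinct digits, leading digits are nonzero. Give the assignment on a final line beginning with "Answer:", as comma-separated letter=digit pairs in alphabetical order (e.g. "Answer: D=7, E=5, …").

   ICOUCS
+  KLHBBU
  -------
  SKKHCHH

Step 1. [col 1: S + U ≡ H (mod 10)] H=3 is one option consistent with column 1 (S + U ≡ H (mod 10), carry-in 0) — take it ⇒ H=3.
Step 2. [col 1: S + U ≡ H (mod 10)] no forcing yet in column 1 (carry-in 0); U=2 is free and consistent — try it. So U=2.
Step 3. [col 1: S + U ≡ H (mod 10)] in column 1 we have S+U≡H with carry-in 0; given U=2, H=3 and digits 2,3 already taken and all letters distinct, that pins S to 1 ⇒ S=1.
Step 4. [col 2: C + B ≡ H (mod 10)] C=8 is one option consistent with column 2 (C + B ≡ H (mod 10), carry-in 0) — take it. So C=8.
Step 5. [col 2: C + B ≡ H (mod 10)] column 2: given C=8, H=3, carry-in 0, and digits 1,2,3,8 already taken and all letters distinct, C+B≡H (mod 10) forces B=5, so B=5.
Step 6. [col 4: O + H ≡ H (mod 10)] in column 4 we have O+H≡H with carry-in 0; given H=3 and digits 1,2,3,5,8 already taken and all letters distinct, that pins O to 0, so O=0.
Step 7. [col 5: C + L ≡ K (mod 10)] column 5 (C + L ≡ K (mod 10), carry-in 0) doesn't pin K yet; pick K=4 and continue, so K=4.
Step 8. [col 5: C + L ≡ K (mod 10)] from column 5 (C=8, K=4, carry-in 0, digits 0,1,2,3,4,5,8 already taken and all letters distinct): L must equal 6 ⇒ L=6.
Step 9. [col 6: I + K ≡ K (mod 10)] from column 6 (K=4, carry-in 1, digits 0,1,2,3,4,5,6,8 already taken and all letters distinct): I must equal 9. So I=9.

Answer: B=5, C=8, H=3, I=9, K=4, L=6, O=0, S=1, U=2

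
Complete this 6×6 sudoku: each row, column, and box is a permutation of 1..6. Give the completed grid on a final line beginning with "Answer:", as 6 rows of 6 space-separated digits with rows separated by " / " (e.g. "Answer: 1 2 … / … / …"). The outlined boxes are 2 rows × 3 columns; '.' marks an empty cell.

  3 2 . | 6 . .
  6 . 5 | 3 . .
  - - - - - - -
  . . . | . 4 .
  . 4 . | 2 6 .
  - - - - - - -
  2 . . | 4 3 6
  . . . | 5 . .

Step 1. [r5c3∈{1}] nothing but 1 survives at r5c3. So r5c3=1.
Step 2. [r4c3∈{3}] r4c3's peers cover all but 3, so r4c3=3.
Step 3. [r3c4∈{1}] r3c4's peers cover all but 1, so r3c4=1.
Step 4. [r4c6∈{5}] only 5 remains possible at r4c6 ⇒ r4c6=5.
Step 5. [r2c6∈{1,2,4}] across row 2, 4 lands solely at r2c6, so r2c6=4.
Step 6. [r1c6∈{1}] r1c6 is down to just 1. So r1c6=1.
Step 7. [r3c1∈{5}] r3c1's peers cover all but 5, so r3c1=5.
Step 8. [r3c2∈{6}] r3c2 is down to just 6, so r3c2=6.
Step 9. [r6c6∈{2}] r6c6's peers cover all but 2, so r6c6=2.
Step 10. [r6c3∈{4,6}] 6 has one home in row 6: r6c3. So r6c3=6.
Step 11. [r1c3∈{4}] r1c3 is down to just 4 ⇒ r1c3=4.
Step 12. [r2c5∈{2}] only 2 remains possible at r2c5 ⇒ r2c5=2.
Step 13. [r1c5∈{5}] r1c5's peers cover all but 5, so r1c5=5.
Step 14. [r6c5∈{1}] r6c5 has the single candidate 1 ⇒ r6c5=1.
Step 15. [r6c1∈{4}] nothing but 4 survives at r6c1 ⇒ r6c1=4.
Step 16. [r6c2∈{3}] r6c2 is down to just 3, so r6c2=3.
Step 17. [r3c6∈{3}] only 3 remains possible at r3c6. So r3c6=3.
Step 18. [r2c2∈{1}] r2c2's peers cover all but 1. So r2c2=1.
Step 19. [r5c2∈{5}] only 5 remains possible at r5c2. So r5c2=5.
Step 20. [r4c1∈{1}] only 1 remains possible at r4c1 ⇒ r4c1=1.
Step 21. [r3c3∈{2}] r3c3's peers cover all but 2. So r3c3=2.

Answer: 3 2 4 6 5 1 / 6 1 5 3 2 4 / 5 6 2 1 4 3 / 1 4 3 2 6 5 / 2 5 1 4 3 6 / 4 3 6 5 1 2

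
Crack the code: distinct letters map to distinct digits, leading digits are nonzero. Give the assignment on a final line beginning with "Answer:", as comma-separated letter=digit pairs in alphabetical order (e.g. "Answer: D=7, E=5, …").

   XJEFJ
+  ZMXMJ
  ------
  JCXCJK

Step 1. [col 1: J + J ≡ K (mod 10)] no forcing yet in column 1 (carry-in 0); K=2 is free and consistent — try it. So K=2.
Step 2. [col 1: J + J ≡ K (mod 10)] several values work for J in column 1 (J + J ≡ K (mod 10), carry-in 0); try J=1 ⇒ J=1.
Step 3. [col 2: F + M ≡ J (mod 10)] column 2 (F + M ≡ J (mod 10), carry-in 0) doesn't pin F yet; pick F=7 and continue ⇒ F=7.
Step 4. [col 2: F + M ≡ J (mod 10)] column 2 reads F+M+carry(0)=J with F=7, J=1; with digits 1,2,7 already taken and all letters distinct, the only value for M is 4. So M=4.
Step 5. [col 3: E + X ≡ C (mod 10)] no forcing yet in column 3 (carry-in 1); E=8 is free and consistent — try it ⇒ E=8.
Step 6. [col 3: E + X ≡ C (mod 10)] several values work for C in column 3 (E + X ≡ C (mod 10), carry-in 1); try C=5. So C=5.
Step 7. [col 3: E + X ≡ C (mod 10)] column 3: given E=8, C=5, carry-in 1, and digits 1,2,4,5,7,8 already taken and all letters distinct, E+X≡C (mod 10) forces X=6. So X=6.
Step 8. [col 5: X + Z ≡ C (mod 10)] in column 5 we have X+Z≡C with carry-in 0; given X=6, C=5 and digits 1,2,4,5,6,7,8 already taken and all letters distinct, that pins Z to 9, so Z=9.

Answer: C=5, E=8, F=7, J=1, K=2, M=4, X=6, Z=9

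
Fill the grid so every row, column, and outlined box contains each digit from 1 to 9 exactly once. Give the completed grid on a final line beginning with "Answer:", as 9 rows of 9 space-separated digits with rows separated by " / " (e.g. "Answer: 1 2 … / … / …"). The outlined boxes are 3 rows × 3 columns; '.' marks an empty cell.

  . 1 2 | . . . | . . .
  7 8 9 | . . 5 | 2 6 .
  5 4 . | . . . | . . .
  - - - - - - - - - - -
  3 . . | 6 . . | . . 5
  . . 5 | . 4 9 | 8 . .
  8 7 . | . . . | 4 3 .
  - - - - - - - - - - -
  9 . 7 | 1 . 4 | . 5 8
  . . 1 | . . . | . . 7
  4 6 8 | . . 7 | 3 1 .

Step 1. [r6c9∈{1,2,6,9}] 9 has one home in row 6: r6c9, so r6c9=9.
Step 2. [r5c2∈{2}] r5c2 is down to just 2, so r5c2=2.
Step 3. [r7c5∈{2,3,6}] row 7 places 2 nowhere but r7c5. So r7c5=2.
Step 4. [r5c8∈{7}] r5c8 is down to just 7, so r5c8=7.
Step 5. [r3c3∈{3,6}] in col 3, 3 fits only at r3c3 ⇒ r3c3=3.
Step 6. [r3c9∈{1}] only 1 remains possible at r3c9 ⇒ r3c9=1.
Step 7. [r4c5∈{1,7,8}] across row 4, 7 lands solely at r4c5 ⇒ r4c5=7.
Step 8. [r4c6∈{1,2,8}] in row 4, 8 fits only at r4c6, so r4c6=8.
Step 9. [r8c2∈{3,5}] r8c2 is the only open cell in col 2 admitting 5 ⇒ r8c2=5.
Step 10. [r8c8∈{2,4,9}] 4 has one home in row 8: r8c8. So r8c8=4.
Step 11. [r8c7∈{6,9}] in box 9, 9 fits only at r8c7, so r8c7=9.
Step 12. [r1c1∈{6}] only 6 remains possible at r1c1 ⇒ r1c1=6.
Step 13. [r1c6∈{3}] r1c6 is down to just 3. So r1c6=3.
Step 14. [r8c5∈{3,6,8}] col 5 places 3 nowhere but r8c5. So r8c5=3.
Step 15. [r3c5∈{6,8,9}] 6 has one home in col 5: r3c5, so r3c5=6.
Step 16. [r1c5∈{8,9}] 8 has one home in col 5: r1c5, so r1c5=8.
Step 17. [r2c4∈{4}] r2c4 is down to just 4. So r2c4=4.
Step 18. [r6c6∈{1,2}] col 6 places 1 nowhere but r6c6. So r6c6=1.
Step 19. [r9c5∈{5,9}] in col 5, 9 fits only at r9c5 ⇒ r9c5=9.
Step 20. [r3c7∈{7}] nothing but 7 survives at r3c7 ⇒ r3c7=7.
Step 21. [r1c8∈{9}] only 9 remains possible at r1c8. So r1c8=9.
Step 22. [r6c4∈{2,5}] in row 6, 2 fits only at r6c4 ⇒ r6c4=2.
Step 23. [r8c6∈{6}] r8c6's peers cover all but 6, so r8c6=6.
Step 24. [r5c9∈{6}] r5c9's peers cover all but 6. So r5c9=6.
Step 25. [r4c7∈{1}] r4c7's peers cover all but 1. So r4c7=1.
Step 26. [r8c1∈{2}] r8c1's peers cover all but 2. So r8c1=2.
Step 27. [r5c1∈{1}] only 1 remains possible at r5c1 ⇒ r5c1=1.
Step 28. [r7c2∈{3}] only 3 remains possible at r7c2. So r7c2=3.
Step 29. [r2c9∈{3}] r2c9's peers cover all but 3. So r2c9=3.
Step 30. [r1c9∈{4}] r1c9 is down to just 4. So r1c9=4.
Step 31. [r6c5∈{5}] r6c5's peers cover all but 5. So r6c5=5.
Step 32. [r9c9∈{2}] only 2 remains possible at r9c9. So r9c9=2.
Step 33. [r4c8∈{2}] r4c8's peers cover all but 2, so r4c8=2.
Step 34. [r3c6∈{2}] r3c6 is down to just 2 ⇒ r3c6=2.
Step 35. [r1c4∈{7}] r1c4 has the single candidate 7. So r1c4=7.
Step 36. [r5c4∈{3}] nothing but 3 survives at r5c4. So r5c4=3.
Step 37. [r4c2∈{9}] only 9 remains possible at r4c2, so r4c2=9.
Step 38. [r1c7∈{5}] r1c7's peers cover all but 5. So r1c7=5.
Step 39. [r7c7∈{6}] r7c7 has the single candidate 6. So r7c7=6.
Step 40. [r4c3∈{4}] r4c3 is down to just 4, so r4c3=4.
Step 41. [r3c8∈{8}] only 8 remains possible at r3c8 ⇒ r3c8=8.
Step 42. [r2c5∈{1}] r2c5's peers cover all but 1, so r2c5=1.
Step 43. [r6c3∈{6}] r6c3's peers cover all but 6, so r6c3=6.
Step 44. [r9c4∈{5}] only 5 remains possible at r9c4 ⇒ r9c4=5.
Step 45. [r3c4∈{9}] r3c4's peers cover all but 9. So r3c4=9.
Step 46. [r8c4∈{8}] r8c4 is down to just 8, so r8c4=8.

Answer: 6 1 2 7 8 3 5 9 4 / 7 8 9 4 1 5 2 6 3 / 5 4 3 9 6 2 7 8 1 / 3 9 4 6 7 8 1 2 5 / 1 2 5 3 4 9 8 7 6 / 8 7 6 2 5 1 4 3 9 / 9 3 7 1 2 4 6 5 8 / 2 5 1 8 3 6 9 4 7 / 4 6 8 5 9 7 3 1 2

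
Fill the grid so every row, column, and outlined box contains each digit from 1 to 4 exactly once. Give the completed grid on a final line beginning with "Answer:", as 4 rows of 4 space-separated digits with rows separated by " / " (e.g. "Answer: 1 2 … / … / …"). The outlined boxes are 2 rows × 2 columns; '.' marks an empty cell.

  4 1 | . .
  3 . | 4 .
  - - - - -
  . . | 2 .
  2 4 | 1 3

Step 1. [r2c4∈{1,2}] row 2 places 1 nowhere but r2c4, so r2c4=1.
Step 2. [r3c4∈{4}] r3c4 is down to just 4, so r3c4=4.
Step 3. [r1c3∈{3}] nothing but 3 survives at r1c3. So r1c3=3.
Step 4. [r3c2∈{3}] r3c2's peers cover all but 3, so r3c2=3.
Step 5. [r3c1∈{1}] nothing but 1 survives at r3c1, so r3c1=1.
Step 6. [r1c4∈{2}] nothing but 2 survives at r1c4, so r1c4=2.
Step 7. [r2c2∈{2}] r2c2 has the single candidate 2 ⇒ r2c2=2.

Answer: 4 1 3 2 / 3 2 4 1 / 1 3 2 4 / 2 4 1 3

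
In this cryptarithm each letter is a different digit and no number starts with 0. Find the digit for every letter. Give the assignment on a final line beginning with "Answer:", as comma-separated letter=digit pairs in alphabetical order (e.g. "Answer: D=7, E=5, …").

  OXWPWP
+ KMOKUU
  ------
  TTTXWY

Step 1. [col 1: P + U ≡ Y (mod 10)] no forcing yet in column 1 (carry-in 0); Y=3 is free and consistent — try it. So Y=3.
Step 2. [col 1: P + U ≡ Y (mod 10)] several values work for P in column 1 (P + U ≡ Y (mod 10), carry-in 0); try P=4 ⇒ P=4.
Step 3. [col 1: P + U ≡ Y (mod 10)] column 1 reads P+U+carry(0)=Y with P=4, Y=3; with digits 3,4 already taken and all letters distinct, the only value for U is 9. So U=9.
Step 4. [col 2: W + U ≡ W (mod 10)] column 2 (W + U ≡ W (mod 10), carry-in 1) doesn't pin W yet; pick W=5 and continue. So W=5.
Step 5. [col 3: P + K ≡ X (mod 10)] X=1 is one option consistent with column 3 (P + K ≡ X (mod 10), carry-in 1) — take it. So X=1.
Step 6. [col 3: P + K ≡ X (mod 10)] column 3: given P=4, X=1, carry-in 1, and digits 1,3,4,5,9 already taken and all letters distinct, P+K≡X (mod 10) forces K=6 ⇒ K=6.
Step 7. [col 4: W + O ≡ T (mod 10)] column 4 reads W+O+carry(1)=T with W=5; with digits 1,3,4,5,6,9 already taken and all letters distinct, the only value for T is 8, so T=8.
Step 8. [col 4: W + O ≡ T (mod 10)] in column 4 we have W+O≡T with carry-in 1; given W=5, T=8 and digits 1,3,4,5,6,8,9 already taken and all letters distinct, that pins O to 2, so O=2.
Step 9. [col 5: X + M ≡ T (mod 10)] in column 5 we have X+M≡T with carry-in 0; given X=1, T=8 and digits 1,2,3,4,5,6,8,9 already taken and all letters distinct, that pins M to 7 ⇒ M=7.

Answer: K=6, M=7, O=2, P=4, T=8, U=9, W=5, X=1, Y=3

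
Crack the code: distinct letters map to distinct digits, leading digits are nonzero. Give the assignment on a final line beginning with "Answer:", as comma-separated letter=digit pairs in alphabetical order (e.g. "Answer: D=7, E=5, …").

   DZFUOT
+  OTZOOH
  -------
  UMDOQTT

Step 1. [col 1: T + H ≡ T (mod 10)] column 1 reads T+H+carry(0)=T with nothing yet; with all letters distinct, none taken yet, the only value for H is 0, so H=0.
Step 2. [U] the sum has 7 digits but both addends have 6; that extra leading digit U is the final carry, namely 1 ⇒ U=1.
Step 3. [col 1: T + H ≡ T (mod 10)] no forcing yet in column 1 (carry-in 0); T=4 is free and consistent — try it ⇒ T=4.
Step 4. [col 2: O + O ≡ T (mod 10)] column 2 (O + O ≡ T (mod 10), carry-in 0) doesn't pin O yet; pick O=7 and continue, so O=7.
Step 5. [col 3: U + O ≡ Q (mod 10)] in column 3 we have U+O≡Q with carry-in 1; given U=1, O=7 and digits 0,1,4,7 already taken and all letters distinct, that pins Q to 9. So Q=9.
Step 6. [col 4: F + Z ≡ O (mod 10)] no forcing yet in column 4 (carry-in 0); Z=2 is free and consistent — try it. So Z=2.
Step 7. [col 4: F + Z ≡ O (mod 10)] in column 4 we have F+Z≡O with carry-in 0; given Z=2, O=7 and digits 0,1,2,4,7,9 already taken and all letters distinct, that pins F to 5 ⇒ F=5.
Step 8. [col 5: Z + T ≡ D (mod 10)] column 5: given Z=2, T=4, carry-in 0, and digits 0,1,2,4,5,7,9 already taken and all letters distinct, Z+T≡D (mod 10) forces D=6 ⇒ D=6.
Step 9. [col 6: D + O ≡ M (mod 10)] in column 6 we have D+O≡M with carry-in 0; given D=6, O=7 and digits 0,1,2,4,5,6,7,9 already taken and all letters distinct, that pins M to 3 ⇒ M=3.

Answer: D=6, F=5, H=0, M=3, O=7, Q=9, T=4, U=1, Z=2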